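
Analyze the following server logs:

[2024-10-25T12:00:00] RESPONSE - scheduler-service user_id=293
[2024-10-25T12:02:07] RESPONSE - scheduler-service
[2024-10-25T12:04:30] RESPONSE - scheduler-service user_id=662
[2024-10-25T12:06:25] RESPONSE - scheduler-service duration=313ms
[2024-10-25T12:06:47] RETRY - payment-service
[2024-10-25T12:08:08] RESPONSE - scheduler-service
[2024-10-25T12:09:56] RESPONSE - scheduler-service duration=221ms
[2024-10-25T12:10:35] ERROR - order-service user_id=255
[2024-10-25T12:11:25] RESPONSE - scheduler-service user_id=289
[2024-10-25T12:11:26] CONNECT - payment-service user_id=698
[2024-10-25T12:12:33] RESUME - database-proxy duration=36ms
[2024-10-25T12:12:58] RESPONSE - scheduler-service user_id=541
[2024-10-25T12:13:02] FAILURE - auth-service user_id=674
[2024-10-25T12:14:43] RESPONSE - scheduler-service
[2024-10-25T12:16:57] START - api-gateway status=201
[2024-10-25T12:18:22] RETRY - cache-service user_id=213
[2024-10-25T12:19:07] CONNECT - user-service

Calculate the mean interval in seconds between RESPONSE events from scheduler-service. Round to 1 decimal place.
110.4

To calculate average interval:

1. Find all RESPONSE events for scheduler-service in order
2. Calculate time gaps between consecutive events
3. Compute mean of gaps: 883 / 8 = 110.4 seconds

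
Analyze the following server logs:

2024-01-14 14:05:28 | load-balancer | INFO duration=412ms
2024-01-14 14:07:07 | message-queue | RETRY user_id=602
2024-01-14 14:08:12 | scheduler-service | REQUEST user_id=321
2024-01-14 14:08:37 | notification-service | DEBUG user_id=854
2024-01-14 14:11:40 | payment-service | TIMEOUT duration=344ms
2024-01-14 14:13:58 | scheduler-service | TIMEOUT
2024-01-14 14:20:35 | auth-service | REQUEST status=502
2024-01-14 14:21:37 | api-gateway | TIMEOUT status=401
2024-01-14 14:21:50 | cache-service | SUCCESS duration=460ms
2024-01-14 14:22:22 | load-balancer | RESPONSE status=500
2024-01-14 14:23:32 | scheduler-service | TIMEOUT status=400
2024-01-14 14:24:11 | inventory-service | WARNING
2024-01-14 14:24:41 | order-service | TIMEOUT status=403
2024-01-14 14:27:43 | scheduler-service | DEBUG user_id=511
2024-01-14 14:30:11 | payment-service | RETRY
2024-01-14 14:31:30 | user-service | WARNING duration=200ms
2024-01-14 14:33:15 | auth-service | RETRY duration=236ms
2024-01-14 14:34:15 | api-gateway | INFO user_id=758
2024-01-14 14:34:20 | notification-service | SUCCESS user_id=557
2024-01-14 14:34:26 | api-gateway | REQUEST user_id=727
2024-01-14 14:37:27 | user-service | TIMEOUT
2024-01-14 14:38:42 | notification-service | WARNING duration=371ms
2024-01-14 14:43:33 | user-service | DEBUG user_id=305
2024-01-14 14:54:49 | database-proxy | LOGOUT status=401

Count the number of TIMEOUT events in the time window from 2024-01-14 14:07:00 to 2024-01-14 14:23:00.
3

To count events in the time window:

1. Window boundaries: 2024-01-14 14:07:00 to 2024-01-14 14:23:00
2. Filter for TIMEOUT events within this window
3. Count matching events: 3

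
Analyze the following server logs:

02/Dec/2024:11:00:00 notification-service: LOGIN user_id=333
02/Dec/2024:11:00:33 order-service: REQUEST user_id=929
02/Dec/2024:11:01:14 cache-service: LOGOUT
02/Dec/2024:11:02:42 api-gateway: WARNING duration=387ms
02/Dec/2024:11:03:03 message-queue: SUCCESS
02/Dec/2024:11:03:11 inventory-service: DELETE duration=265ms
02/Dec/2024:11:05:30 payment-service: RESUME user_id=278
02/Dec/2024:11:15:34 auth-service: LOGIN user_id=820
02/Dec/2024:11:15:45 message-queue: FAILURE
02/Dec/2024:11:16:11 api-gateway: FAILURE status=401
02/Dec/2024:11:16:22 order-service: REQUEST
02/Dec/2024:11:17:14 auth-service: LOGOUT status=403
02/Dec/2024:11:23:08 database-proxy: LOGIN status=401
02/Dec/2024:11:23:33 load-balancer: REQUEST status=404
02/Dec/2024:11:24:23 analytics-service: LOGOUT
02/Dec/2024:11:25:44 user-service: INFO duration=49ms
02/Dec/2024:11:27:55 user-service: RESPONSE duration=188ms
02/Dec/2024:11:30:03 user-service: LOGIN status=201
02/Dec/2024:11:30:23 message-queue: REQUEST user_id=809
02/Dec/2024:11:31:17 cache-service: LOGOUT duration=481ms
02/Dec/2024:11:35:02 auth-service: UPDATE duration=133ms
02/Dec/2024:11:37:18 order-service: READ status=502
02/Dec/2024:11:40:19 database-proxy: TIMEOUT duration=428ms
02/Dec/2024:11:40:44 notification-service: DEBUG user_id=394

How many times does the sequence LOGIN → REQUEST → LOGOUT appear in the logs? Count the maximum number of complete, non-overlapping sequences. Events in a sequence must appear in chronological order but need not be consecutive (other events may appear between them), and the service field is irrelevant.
4

To count sequences:

1. Look for pattern: LOGIN → REQUEST → LOGOUT
2. Greedily scan the log in chronological order, matching each sequence element in turn (ignoring service)
3. Each time the full pattern completes, increment the count and restart matching from the next event
4. Complete non-overlapping sequences found: 4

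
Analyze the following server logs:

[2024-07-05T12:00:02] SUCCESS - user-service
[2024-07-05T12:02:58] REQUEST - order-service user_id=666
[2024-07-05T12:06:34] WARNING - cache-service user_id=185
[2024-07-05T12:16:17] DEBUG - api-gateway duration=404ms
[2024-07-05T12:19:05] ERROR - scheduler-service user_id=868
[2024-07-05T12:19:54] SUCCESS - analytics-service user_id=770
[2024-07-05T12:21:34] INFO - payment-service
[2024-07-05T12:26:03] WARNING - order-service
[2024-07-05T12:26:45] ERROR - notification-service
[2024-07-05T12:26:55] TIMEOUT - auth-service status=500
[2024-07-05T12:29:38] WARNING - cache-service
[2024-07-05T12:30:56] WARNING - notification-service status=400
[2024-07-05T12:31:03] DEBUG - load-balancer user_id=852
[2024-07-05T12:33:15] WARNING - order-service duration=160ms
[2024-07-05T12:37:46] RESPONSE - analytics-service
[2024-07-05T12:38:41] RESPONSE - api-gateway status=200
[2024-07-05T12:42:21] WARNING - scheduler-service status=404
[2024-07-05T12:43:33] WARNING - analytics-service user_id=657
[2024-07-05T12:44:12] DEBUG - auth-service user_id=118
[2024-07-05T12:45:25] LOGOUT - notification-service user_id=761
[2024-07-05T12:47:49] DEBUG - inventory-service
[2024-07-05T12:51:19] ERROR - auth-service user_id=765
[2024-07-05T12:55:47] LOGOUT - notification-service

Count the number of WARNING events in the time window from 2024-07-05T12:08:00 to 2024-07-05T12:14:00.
0

To count events in the time window:

1. Window boundaries: 2024-07-05T12:08:00 to 2024-07-05T12:14:00
2. Filter for WARNING events within this window
3. Count matching events: 0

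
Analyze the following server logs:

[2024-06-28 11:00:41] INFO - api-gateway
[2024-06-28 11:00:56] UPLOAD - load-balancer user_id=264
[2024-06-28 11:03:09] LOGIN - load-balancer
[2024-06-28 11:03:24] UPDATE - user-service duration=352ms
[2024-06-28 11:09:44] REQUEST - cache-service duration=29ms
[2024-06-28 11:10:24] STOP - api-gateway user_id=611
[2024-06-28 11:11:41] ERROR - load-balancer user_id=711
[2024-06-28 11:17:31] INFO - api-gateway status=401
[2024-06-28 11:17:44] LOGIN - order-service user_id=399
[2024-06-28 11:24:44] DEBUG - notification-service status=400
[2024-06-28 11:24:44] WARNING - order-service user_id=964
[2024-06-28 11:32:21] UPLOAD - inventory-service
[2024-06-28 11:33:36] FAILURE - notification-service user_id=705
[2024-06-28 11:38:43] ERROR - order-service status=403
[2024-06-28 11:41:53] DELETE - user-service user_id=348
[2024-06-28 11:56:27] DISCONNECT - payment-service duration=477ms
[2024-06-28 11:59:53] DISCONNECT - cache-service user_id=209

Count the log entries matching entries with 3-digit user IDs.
8

To find matching entries:

1. Pattern to match: entries with 3-digit user IDs
2. Scan each log entry for the pattern
3. Count matches: 8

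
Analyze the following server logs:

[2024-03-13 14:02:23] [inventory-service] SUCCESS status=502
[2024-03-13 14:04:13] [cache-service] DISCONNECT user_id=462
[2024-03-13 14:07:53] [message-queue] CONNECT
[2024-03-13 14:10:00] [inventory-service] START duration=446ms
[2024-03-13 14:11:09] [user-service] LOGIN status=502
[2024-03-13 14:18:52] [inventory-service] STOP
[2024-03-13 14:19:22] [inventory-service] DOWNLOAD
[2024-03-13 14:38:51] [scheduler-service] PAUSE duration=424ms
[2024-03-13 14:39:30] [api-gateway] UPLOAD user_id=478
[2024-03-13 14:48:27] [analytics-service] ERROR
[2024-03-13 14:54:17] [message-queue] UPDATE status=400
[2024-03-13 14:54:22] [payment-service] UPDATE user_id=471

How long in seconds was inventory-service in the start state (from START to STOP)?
532

To calculate state duration:

1. Find START event for inventory-service: 2024-03-13 14:10:00
2. Find STOP event for inventory-service: 2024-03-13 14:18:52
3. Calculate duration: 2024-03-13 14:18:52 - 2024-03-13 14:10:00 = 532 seconds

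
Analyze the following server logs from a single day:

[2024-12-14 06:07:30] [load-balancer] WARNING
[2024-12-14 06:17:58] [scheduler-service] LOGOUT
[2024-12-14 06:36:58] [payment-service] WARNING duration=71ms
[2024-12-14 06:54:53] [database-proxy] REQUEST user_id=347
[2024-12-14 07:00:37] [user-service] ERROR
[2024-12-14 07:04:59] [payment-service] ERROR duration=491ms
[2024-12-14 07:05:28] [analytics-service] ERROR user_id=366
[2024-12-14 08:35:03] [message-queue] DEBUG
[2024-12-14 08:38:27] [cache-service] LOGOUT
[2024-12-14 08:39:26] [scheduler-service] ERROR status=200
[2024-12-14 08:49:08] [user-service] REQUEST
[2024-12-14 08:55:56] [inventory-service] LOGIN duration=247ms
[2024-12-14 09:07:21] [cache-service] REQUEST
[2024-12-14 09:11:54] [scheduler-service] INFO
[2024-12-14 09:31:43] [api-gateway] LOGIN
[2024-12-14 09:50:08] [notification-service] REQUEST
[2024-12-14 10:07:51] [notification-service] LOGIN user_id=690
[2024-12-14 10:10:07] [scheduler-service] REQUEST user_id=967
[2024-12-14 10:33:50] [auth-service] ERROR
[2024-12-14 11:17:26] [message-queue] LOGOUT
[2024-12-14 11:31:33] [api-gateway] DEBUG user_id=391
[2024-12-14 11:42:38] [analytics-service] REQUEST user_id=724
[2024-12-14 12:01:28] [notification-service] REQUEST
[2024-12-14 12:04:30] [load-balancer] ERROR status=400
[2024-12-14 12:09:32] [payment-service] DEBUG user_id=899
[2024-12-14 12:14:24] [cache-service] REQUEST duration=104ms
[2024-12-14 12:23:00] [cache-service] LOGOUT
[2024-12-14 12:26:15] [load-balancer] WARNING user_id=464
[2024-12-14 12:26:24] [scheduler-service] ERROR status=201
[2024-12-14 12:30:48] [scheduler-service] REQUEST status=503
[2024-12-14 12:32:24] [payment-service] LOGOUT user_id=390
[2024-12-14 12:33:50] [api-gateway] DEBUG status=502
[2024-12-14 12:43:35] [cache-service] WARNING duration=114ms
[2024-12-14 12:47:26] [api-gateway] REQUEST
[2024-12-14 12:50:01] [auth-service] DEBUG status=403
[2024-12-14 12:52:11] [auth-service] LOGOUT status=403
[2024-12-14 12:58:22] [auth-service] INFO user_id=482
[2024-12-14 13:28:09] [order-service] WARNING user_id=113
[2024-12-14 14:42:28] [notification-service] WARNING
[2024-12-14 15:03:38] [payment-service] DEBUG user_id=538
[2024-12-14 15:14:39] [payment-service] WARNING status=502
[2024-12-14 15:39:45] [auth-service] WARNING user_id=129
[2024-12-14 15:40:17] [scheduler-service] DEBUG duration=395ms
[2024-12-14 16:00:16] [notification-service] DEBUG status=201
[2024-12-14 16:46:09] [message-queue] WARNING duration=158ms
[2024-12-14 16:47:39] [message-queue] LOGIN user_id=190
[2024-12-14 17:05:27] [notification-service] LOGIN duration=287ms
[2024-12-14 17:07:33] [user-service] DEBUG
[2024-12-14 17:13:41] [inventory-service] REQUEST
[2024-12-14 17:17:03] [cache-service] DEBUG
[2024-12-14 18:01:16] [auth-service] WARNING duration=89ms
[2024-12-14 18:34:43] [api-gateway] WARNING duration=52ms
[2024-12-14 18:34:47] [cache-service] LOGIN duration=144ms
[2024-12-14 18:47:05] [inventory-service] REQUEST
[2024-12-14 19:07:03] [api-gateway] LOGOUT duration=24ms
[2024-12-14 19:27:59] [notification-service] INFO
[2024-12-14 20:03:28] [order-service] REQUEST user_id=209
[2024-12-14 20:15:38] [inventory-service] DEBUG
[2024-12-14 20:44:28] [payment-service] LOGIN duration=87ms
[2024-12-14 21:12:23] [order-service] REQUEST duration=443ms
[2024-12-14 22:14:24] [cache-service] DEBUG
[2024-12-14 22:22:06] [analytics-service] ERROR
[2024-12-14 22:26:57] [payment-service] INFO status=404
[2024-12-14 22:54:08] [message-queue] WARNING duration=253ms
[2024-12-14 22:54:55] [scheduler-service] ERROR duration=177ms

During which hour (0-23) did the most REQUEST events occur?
12

To find the peak hour:

1. Group all REQUEST events by hour
2. Count events in each hour
3. Find hour with maximum count
4. Peak hour: 12 (with 4 events)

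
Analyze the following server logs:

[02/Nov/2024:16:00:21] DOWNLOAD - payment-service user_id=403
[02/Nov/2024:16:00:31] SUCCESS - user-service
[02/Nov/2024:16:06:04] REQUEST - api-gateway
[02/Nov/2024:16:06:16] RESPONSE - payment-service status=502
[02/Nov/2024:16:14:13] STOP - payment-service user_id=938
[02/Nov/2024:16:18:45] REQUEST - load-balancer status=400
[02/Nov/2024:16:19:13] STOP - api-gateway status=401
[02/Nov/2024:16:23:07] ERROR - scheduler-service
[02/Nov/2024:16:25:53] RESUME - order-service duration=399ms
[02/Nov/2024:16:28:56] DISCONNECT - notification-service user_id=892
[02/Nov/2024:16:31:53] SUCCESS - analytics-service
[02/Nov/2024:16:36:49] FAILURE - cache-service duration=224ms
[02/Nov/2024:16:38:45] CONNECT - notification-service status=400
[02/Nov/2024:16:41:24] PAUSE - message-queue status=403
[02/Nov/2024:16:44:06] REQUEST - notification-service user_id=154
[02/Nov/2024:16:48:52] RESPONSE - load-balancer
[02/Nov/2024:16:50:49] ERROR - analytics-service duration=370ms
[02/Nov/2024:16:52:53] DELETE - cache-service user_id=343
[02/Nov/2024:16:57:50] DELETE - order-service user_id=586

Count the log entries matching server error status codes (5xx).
1

To find matching entries:

1. Pattern to match: server error status codes (5xx)
2. Scan each log entry for the pattern
3. Count matches: 1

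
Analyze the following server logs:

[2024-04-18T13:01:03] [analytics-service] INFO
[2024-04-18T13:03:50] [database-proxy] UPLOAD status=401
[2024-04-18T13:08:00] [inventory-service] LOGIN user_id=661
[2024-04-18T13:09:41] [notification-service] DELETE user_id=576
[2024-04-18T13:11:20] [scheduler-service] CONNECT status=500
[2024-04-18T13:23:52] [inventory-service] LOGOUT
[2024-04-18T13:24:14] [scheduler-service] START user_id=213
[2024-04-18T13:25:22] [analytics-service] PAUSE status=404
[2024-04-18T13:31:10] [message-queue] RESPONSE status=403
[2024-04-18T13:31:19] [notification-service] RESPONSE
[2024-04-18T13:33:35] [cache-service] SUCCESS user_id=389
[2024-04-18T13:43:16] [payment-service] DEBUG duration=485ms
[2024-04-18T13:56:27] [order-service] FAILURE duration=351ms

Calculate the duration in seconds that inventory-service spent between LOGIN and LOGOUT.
952

To calculate state duration:

1. Find LOGIN event for inventory-service: 2024-04-18T13:08:00
2. Find LOGOUT event for inventory-service: 2024-04-18T13:23:52
3. Calculate duration: 2024-04-18T13:23:52 - 2024-04-18T13:08:00 = 952 seconds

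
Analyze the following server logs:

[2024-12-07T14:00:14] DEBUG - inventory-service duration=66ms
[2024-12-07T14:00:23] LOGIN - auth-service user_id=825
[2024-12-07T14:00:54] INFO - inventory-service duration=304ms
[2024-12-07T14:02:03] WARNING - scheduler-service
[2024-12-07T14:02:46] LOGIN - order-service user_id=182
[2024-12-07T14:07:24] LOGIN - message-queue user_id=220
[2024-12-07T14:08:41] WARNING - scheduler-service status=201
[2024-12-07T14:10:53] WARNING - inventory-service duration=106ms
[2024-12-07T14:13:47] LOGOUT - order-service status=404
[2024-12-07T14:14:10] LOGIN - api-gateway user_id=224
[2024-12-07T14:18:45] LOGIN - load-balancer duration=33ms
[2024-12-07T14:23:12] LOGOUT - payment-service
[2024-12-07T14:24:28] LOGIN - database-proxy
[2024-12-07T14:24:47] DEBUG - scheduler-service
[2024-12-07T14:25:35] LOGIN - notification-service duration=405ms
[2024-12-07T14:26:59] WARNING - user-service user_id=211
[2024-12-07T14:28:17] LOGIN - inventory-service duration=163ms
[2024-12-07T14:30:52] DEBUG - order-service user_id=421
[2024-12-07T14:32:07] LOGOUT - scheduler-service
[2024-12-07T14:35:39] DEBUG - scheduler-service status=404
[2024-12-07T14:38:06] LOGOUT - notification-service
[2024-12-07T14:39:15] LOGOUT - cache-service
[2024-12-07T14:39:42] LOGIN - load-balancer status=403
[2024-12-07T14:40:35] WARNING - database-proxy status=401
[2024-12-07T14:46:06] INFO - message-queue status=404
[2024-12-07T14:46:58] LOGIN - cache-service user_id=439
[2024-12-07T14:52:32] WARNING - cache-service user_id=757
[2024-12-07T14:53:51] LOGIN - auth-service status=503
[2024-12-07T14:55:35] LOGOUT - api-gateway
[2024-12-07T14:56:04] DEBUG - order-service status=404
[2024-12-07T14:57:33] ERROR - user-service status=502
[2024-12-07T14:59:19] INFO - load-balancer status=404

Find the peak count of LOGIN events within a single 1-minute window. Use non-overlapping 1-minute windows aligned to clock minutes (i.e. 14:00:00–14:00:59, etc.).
1

To find the burst window:

1. Divide the log period into non-overlapping 1-minute windows starting at 14:00
2. Count LOGIN events in each window
3. Find the window with maximum count
4. Maximum events in a window: 1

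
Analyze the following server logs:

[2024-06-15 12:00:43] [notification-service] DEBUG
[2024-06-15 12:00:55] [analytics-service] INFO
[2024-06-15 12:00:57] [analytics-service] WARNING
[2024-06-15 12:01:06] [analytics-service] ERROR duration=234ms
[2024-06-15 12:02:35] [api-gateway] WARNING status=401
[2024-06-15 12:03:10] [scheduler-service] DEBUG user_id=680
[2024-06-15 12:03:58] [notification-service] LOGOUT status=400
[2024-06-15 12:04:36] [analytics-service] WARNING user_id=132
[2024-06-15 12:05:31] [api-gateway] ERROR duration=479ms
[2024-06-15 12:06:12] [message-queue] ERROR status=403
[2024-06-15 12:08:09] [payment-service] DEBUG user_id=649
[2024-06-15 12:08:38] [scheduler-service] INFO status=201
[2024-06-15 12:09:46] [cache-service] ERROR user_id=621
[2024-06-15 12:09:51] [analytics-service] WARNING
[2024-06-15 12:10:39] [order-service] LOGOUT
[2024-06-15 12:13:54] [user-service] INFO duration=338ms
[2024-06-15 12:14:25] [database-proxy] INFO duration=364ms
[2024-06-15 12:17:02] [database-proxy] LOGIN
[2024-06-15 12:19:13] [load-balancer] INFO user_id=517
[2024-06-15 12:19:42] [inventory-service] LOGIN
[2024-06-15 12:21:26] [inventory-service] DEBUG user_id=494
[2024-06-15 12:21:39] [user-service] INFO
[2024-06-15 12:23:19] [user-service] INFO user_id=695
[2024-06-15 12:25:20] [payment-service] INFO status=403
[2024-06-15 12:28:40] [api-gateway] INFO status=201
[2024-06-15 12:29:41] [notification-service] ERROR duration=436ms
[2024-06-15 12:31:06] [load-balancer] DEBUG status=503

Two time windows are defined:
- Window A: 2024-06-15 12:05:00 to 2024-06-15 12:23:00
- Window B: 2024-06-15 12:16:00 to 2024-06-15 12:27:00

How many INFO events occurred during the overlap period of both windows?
2

To find overlap events:

1. Window A: 2024-06-15 12:05:00 to 2024-06-15 12:23:00
2. Window B: 2024-06-15 12:16:00 to 2024-06-15 12:27:00
3. Overlap period: 2024-06-15 12:16:00 to 2024-06-15 12:23:00
4. Count INFO events in overlap: 2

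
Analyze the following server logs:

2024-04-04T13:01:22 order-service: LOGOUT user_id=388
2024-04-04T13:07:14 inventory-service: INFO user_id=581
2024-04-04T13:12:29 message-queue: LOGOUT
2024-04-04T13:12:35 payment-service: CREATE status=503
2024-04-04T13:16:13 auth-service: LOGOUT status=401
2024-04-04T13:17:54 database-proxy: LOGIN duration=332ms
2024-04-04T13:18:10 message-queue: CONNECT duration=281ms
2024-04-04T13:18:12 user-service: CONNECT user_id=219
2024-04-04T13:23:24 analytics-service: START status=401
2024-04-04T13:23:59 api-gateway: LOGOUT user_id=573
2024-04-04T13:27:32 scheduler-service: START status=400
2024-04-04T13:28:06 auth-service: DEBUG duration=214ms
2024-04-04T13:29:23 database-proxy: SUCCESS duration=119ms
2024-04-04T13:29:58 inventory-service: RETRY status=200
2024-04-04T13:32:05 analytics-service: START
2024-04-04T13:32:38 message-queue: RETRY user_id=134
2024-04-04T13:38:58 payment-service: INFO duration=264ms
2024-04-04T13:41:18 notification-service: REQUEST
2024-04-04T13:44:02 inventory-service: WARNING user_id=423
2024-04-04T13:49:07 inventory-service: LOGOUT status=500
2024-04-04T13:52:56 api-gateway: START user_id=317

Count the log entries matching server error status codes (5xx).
2

To find matching entries:

1. Pattern to match: server error status codes (5xx)
2. Scan each log entry for the pattern
3. Count matches: 2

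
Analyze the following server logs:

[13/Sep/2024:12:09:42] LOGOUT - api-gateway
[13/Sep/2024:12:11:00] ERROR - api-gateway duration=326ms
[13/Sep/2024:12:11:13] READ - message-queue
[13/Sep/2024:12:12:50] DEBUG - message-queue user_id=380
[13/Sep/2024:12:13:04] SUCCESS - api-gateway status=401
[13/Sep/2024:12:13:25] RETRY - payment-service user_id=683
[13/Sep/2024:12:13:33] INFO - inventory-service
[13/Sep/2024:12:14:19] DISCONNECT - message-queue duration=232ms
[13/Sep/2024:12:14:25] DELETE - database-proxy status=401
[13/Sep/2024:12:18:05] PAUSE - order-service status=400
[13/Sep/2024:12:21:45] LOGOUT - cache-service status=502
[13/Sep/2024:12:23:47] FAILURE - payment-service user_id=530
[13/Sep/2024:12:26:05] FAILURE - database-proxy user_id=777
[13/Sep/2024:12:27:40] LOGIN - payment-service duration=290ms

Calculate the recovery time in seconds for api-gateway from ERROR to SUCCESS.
124

To calculate recovery time:

1. Find ERROR event for api-gateway: 13/Sep/2024:12:11:00
2. Find next SUCCESS event for api-gateway: 13/Sep/2024:12:13:04
3. Recovery time: 13/Sep/2024:12:13:04 - 13/Sep/2024:12:11:00 = 124 seconds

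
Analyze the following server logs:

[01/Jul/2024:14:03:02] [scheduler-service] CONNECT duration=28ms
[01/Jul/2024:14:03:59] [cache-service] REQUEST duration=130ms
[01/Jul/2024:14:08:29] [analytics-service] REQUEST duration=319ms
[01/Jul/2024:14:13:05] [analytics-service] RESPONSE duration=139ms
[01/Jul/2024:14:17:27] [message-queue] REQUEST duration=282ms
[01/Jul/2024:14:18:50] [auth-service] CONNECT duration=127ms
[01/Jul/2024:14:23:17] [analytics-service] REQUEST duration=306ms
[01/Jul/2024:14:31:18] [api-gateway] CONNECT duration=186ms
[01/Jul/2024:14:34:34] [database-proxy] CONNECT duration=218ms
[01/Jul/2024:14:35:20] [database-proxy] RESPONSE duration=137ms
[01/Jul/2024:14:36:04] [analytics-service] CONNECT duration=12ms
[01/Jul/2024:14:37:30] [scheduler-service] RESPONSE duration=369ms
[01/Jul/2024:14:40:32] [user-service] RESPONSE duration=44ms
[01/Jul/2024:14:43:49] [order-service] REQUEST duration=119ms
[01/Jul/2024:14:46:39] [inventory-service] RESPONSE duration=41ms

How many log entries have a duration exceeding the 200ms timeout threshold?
5

To count timeouts:

1. Threshold: 200ms
2. Extract duration from each log entry
3. Count entries where duration > 200
4. Timeout count: 5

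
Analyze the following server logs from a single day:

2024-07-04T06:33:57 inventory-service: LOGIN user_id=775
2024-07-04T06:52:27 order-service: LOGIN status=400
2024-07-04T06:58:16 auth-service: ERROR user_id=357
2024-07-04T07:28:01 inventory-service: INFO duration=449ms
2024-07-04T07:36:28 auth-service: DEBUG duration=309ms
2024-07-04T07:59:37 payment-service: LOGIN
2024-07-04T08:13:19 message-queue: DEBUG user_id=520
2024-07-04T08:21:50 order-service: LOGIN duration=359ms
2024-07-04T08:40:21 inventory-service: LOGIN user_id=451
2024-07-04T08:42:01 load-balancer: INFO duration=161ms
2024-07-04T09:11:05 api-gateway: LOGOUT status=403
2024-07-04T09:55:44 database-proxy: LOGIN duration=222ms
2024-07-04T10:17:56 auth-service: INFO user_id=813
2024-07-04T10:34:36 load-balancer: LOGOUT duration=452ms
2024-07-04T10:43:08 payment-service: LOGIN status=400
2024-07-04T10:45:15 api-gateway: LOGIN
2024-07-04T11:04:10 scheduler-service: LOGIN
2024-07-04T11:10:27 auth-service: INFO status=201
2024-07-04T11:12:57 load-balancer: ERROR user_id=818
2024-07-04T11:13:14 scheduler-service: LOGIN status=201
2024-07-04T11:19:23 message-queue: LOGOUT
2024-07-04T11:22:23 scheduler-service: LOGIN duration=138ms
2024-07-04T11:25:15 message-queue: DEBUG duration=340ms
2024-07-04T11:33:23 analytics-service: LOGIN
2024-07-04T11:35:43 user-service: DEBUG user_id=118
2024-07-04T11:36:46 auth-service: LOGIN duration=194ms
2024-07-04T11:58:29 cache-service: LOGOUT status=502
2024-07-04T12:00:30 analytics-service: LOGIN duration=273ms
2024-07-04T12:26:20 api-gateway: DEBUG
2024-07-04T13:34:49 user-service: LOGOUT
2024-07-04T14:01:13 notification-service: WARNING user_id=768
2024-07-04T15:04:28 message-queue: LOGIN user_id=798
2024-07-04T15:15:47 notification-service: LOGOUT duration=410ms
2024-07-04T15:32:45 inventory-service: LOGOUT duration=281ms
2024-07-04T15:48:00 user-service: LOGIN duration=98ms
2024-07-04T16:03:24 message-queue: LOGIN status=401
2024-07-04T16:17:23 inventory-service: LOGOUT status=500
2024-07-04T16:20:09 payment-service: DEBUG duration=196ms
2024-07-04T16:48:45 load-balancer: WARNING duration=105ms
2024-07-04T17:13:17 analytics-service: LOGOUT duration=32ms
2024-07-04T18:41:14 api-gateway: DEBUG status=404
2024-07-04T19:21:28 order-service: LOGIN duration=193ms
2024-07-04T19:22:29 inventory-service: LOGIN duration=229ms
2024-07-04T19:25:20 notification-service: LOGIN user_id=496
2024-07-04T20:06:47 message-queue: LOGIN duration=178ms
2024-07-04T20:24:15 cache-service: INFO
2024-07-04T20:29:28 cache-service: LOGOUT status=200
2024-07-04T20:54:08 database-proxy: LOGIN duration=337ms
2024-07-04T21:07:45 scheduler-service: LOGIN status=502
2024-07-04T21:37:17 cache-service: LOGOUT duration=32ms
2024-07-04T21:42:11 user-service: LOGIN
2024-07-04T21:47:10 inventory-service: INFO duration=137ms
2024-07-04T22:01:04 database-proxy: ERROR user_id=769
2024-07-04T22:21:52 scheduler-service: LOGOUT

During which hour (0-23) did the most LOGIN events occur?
11

To find the peak hour:

1. Group all LOGIN events by hour
2. Count events in each hour
3. Find hour with maximum count
4. Peak hour: 11 (with 5 events)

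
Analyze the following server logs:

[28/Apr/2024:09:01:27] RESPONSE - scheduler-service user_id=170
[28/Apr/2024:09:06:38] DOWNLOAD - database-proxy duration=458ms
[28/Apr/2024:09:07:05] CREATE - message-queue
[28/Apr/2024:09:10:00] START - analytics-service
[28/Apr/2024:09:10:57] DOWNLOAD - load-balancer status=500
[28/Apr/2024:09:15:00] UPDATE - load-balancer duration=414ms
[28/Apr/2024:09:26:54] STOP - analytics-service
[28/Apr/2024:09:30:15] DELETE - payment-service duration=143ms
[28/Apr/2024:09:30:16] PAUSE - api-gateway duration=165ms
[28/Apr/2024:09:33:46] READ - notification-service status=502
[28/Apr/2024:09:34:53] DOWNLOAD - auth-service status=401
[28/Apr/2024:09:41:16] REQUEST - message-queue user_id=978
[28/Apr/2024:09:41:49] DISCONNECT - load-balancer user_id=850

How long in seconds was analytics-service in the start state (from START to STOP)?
1014

To calculate state duration:

1. Find START event for analytics-service: 28/Apr/2024:09:10:00
2. Find STOP event for analytics-service: 28/Apr/2024:09:26:54
3. Calculate duration: 28/Apr/2024:09:26:54 - 28/Apr/2024:09:10:00 = 1014 seconds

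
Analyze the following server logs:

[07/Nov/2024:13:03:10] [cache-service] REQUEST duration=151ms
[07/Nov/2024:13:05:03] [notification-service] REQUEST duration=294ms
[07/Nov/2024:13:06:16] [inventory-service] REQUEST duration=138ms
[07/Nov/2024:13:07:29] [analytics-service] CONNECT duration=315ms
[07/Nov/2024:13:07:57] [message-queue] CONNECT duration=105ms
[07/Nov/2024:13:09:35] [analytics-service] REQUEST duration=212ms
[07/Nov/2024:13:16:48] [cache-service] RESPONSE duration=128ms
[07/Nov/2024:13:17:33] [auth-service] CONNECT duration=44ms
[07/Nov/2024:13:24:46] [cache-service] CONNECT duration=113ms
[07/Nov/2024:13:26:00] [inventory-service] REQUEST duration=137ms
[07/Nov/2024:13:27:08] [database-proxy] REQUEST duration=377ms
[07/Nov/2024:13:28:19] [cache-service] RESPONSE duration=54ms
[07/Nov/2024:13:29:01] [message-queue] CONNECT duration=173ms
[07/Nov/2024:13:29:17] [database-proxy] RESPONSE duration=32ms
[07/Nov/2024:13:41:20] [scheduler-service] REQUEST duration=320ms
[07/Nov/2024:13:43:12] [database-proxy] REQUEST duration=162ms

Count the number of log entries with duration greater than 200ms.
5

To count timeouts:

1. Threshold: 200ms
2. Extract duration from each log entry
3. Count entries where duration > 200
4. Timeout count: 5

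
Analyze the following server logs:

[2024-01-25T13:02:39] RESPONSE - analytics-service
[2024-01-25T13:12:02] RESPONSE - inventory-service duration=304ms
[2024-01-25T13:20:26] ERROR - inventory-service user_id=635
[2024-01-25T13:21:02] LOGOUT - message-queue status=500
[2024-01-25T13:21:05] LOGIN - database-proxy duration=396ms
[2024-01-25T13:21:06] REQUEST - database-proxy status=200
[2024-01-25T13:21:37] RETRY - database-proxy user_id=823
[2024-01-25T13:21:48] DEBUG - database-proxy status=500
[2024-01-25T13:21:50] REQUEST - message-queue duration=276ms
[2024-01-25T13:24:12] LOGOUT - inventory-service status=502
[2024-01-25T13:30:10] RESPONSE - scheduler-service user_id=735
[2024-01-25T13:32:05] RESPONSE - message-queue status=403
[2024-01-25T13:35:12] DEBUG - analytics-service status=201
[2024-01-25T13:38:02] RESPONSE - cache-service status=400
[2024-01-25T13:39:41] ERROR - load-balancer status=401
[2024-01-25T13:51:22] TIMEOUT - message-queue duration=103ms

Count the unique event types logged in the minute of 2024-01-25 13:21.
5

To count unique event types:

1. Filter events in the minute starting at 2024-01-25 13:21
2. Extract event types from matching entries
3. Count unique types: 5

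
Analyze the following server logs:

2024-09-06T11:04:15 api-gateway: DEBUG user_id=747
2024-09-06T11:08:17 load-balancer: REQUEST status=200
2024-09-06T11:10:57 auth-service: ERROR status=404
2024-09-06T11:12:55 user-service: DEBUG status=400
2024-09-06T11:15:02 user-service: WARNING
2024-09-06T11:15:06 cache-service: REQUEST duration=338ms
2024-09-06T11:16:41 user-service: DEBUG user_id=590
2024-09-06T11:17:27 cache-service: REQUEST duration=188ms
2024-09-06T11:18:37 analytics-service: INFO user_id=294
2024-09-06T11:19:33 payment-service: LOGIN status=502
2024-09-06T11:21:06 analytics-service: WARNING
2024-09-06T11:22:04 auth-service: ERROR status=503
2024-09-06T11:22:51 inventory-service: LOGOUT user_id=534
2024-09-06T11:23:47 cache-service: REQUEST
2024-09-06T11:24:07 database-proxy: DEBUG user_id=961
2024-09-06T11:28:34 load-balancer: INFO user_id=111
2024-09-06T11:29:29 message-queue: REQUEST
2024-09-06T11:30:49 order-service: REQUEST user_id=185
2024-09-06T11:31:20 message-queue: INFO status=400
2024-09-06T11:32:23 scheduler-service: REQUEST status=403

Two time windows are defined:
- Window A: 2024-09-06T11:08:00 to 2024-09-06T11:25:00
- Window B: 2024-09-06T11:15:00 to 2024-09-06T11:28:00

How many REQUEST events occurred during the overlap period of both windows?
3

To find overlap events:

1. Window A: 2024-09-06T11:08:00 to 2024-09-06T11:25:00
2. Window B: 2024-09-06T11:15:00 to 2024-09-06T11:28:00
3. Overlap period: 2024-09-06T11:15:00 to 2024-09-06T11:25:00
4. Count REQUEST events in overlap: 3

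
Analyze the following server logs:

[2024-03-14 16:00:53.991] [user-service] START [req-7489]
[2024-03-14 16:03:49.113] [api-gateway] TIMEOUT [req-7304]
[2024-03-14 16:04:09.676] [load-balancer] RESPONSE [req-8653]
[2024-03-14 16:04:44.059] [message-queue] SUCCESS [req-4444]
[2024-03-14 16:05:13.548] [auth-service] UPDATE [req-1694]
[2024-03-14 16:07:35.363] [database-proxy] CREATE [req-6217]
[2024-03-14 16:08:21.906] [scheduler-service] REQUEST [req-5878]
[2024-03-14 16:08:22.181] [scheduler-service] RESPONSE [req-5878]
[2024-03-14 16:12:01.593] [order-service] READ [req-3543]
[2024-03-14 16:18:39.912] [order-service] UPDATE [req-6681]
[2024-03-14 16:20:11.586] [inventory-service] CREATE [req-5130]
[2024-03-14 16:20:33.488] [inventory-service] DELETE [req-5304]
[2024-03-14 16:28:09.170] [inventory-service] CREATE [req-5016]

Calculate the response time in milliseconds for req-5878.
275

To calculate latency:

1. Find REQUEST with id req-5878: 2024-03-14 16:08:21.906
2. Find RESPONSE with id req-5878: 2024-03-14 16:08:22.181
3. Latency: 2024-03-14 16:08:22.181 - 2024-03-14 16:08:21.906 = 275ms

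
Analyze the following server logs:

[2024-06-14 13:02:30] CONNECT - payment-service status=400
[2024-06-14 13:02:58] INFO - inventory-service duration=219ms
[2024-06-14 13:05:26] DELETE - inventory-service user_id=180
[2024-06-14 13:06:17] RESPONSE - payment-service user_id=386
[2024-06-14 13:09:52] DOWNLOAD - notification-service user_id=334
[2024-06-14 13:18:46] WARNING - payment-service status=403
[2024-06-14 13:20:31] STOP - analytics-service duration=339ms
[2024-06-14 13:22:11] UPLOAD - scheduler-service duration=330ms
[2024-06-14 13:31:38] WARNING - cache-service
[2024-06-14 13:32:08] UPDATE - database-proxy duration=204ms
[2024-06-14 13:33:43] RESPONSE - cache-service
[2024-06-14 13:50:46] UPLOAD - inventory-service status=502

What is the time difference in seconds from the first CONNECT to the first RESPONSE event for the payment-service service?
227

To find the time between events:

1. Locate the first CONNECT event for payment-service: 2024-06-14 13:02:30
2. Locate the first RESPONSE event for payment-service: 2024-06-14 13:06:17
3. Calculate the difference: 2024-06-14 13:06:17 - 2024-06-14 13:02:30 = 227 seconds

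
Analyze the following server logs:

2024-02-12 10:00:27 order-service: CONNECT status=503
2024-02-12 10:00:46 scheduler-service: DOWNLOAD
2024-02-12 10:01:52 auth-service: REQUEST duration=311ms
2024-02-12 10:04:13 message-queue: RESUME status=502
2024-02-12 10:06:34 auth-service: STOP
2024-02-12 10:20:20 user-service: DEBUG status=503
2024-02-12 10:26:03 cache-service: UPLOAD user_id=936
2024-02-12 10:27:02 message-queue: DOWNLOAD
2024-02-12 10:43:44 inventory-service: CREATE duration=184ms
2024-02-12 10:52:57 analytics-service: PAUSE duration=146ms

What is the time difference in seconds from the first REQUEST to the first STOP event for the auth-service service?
282

To find the time between events:

1. Locate the first REQUEST event for auth-service: 2024-02-12 10:01:52
2. Locate the first STOP event for auth-service: 2024-02-12 10:06:34
3. Calculate the difference: 2024-02-12 10:06:34 - 2024-02-12 10:01:52 = 282 seconds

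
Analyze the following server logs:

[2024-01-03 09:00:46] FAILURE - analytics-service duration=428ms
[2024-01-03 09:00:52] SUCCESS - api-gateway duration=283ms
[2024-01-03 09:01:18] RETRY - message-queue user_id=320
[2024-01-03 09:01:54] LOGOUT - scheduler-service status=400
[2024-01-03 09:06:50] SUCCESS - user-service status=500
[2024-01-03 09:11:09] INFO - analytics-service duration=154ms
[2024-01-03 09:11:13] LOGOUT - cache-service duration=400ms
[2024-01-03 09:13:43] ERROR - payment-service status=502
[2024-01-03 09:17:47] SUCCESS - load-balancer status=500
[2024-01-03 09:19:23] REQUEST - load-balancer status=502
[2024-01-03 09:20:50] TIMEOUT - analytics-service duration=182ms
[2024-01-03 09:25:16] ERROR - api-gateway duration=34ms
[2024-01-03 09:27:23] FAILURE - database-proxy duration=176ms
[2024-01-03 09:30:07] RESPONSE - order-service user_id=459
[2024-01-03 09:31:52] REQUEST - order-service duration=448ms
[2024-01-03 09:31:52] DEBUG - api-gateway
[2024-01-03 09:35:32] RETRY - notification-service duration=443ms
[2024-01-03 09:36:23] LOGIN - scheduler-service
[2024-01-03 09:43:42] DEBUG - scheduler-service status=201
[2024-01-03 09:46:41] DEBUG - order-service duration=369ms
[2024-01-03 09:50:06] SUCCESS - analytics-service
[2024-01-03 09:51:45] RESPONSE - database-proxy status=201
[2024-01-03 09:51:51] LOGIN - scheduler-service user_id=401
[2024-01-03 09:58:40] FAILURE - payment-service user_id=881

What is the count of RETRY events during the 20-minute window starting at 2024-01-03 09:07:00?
0

To count events in the time window:

1. Window boundaries: 2024-01-03 09:07:00 to 2024-01-03 09:27:00
2. Filter for RETRY events within this window
3. Count matching events: 0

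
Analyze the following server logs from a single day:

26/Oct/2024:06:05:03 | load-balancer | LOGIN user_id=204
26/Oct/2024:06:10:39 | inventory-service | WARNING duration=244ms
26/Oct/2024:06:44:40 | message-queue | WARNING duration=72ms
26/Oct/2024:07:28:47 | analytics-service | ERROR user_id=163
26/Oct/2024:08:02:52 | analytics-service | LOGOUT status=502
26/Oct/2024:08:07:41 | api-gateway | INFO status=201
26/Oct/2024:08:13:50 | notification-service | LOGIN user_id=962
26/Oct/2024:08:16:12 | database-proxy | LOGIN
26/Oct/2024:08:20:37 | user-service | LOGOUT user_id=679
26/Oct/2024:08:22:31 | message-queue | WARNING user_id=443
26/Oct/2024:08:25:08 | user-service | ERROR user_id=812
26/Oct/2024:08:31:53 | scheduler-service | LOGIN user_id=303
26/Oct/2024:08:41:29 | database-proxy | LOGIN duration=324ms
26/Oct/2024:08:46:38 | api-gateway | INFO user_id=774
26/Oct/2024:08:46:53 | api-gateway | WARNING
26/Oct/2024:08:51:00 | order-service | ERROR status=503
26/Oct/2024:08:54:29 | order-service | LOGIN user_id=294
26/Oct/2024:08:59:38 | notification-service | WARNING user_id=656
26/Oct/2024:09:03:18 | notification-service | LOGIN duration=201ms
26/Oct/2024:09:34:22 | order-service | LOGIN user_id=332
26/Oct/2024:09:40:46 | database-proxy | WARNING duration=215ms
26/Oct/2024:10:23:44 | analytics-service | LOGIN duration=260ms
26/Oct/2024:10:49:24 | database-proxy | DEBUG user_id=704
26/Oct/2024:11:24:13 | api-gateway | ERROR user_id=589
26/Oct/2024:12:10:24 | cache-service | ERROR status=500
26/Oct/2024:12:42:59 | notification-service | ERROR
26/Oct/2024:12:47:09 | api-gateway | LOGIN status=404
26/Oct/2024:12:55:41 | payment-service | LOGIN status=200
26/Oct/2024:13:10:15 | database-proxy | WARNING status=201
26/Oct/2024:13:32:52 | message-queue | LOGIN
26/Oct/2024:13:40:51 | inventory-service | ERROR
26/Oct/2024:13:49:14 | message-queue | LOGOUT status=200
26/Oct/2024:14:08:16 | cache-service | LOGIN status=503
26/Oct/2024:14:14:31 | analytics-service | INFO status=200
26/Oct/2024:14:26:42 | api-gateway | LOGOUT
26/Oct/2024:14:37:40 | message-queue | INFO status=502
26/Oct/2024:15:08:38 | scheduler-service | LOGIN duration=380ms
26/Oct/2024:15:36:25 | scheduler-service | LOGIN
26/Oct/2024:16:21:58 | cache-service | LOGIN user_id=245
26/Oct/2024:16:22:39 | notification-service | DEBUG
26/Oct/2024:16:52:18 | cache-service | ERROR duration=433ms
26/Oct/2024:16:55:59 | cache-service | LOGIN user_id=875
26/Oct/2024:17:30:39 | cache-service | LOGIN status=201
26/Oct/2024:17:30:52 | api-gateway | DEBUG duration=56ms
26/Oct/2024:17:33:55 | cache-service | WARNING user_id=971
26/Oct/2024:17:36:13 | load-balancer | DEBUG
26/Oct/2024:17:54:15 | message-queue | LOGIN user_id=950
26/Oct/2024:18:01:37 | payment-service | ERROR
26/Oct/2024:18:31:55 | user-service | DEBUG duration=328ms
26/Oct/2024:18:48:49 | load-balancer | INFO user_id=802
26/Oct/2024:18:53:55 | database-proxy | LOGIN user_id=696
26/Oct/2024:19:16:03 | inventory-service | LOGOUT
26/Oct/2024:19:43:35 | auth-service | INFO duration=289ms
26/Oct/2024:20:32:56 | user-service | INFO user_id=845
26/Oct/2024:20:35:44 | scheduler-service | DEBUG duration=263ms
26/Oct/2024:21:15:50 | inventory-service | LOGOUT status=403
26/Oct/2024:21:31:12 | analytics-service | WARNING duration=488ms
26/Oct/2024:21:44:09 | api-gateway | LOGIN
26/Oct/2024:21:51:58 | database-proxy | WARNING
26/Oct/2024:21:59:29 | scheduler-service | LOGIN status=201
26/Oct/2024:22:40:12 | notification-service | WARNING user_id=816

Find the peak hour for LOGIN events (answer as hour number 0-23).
8

To find the peak hour:

1. Group all LOGIN events by hour
2. Count events in each hour
3. Find hour with maximum count
4. Peak hour: 8 (with 5 events)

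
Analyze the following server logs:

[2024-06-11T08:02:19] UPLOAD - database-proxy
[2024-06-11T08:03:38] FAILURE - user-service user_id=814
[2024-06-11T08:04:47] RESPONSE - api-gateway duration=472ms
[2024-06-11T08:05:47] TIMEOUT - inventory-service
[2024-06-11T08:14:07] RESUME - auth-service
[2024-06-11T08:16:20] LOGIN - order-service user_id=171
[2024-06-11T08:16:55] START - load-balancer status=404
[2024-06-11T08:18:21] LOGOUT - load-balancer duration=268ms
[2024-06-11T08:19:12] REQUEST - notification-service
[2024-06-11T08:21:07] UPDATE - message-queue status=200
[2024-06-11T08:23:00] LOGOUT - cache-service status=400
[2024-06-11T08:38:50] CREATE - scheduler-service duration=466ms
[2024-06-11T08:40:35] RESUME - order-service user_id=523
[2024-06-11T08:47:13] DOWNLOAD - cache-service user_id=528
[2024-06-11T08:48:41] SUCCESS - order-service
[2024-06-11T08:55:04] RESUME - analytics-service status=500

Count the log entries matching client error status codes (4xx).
2

To find matching entries:

1. Pattern to match: client error status codes (4xx)
2. Scan each log entry for the pattern
3. Count matches: 2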